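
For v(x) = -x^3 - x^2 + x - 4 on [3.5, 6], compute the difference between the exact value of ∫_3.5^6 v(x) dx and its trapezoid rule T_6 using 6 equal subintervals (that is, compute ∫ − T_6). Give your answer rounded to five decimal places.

Exact integral: ∫_3.5^6 v(x) dx ≈ -342.3177083.
T_6 ≈ -343.4208623.
Error ≈ -342.3177083 − (-343.4208623) ≈ 1.10315.

1.10315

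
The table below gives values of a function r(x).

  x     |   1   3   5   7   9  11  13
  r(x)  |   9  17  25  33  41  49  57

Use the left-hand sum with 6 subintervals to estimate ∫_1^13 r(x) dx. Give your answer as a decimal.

Δx = 2.
Sum = 2·[9 + 17 + 25 + 33 + 41 + 49] = 348.

348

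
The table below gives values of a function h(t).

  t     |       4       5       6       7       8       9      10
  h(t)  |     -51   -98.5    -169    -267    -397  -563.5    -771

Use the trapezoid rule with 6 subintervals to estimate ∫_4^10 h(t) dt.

Δt = 1.
T_6 = (1/2)·[(-51) + 2·(-98.5) + 2·(-169) + 2·(-267) + 2·(-397) + 2·(-563.5) + (-771)] = -1906.

-1906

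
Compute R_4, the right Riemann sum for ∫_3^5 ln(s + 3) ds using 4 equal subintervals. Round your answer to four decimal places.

Δs = (5 − 3)/4 = 0.5.
Right endpoints: 3.5, 4, 4.5, 5.
f(3.5) ≈ 1.8718, f(4) ≈ 1.9459, f(4.5) ≈ 2.0149, f(5) ≈ 2.0794.
Sum = Δs · [f(3.5) + f(4) + f(4.5) + f(5)].
Sum ≈ 3.9560.

3.9560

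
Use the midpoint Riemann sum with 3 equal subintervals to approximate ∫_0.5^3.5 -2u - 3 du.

-21

Δu = (3.5 − 0.5)/3 = 1.
Midpoints: 1, 2, 3.
f(1) = -5, f(2) = -7, f(3) = -9.
Sum = Δu · [f(1) + f(2) + f(3)].
Sum = -21.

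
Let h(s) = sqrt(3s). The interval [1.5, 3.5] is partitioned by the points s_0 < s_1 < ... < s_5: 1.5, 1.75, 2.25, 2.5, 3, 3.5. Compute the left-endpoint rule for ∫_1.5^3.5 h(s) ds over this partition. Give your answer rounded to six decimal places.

Subinterval widths: 0.25, 0.5, 0.25, 0.5, 0.5.
Left endpoints: 1.5, 1.75, 2.25, 2.5, 3.
h(1.5) ≈ 2.121320, h(1.75) ≈ 2.291288, h(2.25) ≈ 2.598076, h(2.5) ≈ 2.738613, h(3) ≈ 3.000000.
Sum = Σ Δs_i · h(s_i).
Sum ≈ 5.194799.

5.194799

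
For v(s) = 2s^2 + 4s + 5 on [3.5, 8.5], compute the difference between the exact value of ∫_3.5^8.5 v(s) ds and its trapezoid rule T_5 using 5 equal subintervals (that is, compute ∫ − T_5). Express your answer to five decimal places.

-1.66667

Exact integral: ∫_3.5^8.5 v(s) ds ≈ 525.8333333.
T_5 = 527.5.
Error ≈ 525.8333333 − 527.5 ≈ -1.66667.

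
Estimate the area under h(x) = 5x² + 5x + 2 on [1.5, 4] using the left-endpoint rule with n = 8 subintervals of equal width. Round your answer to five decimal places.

Δx = (4 − 1.5)/8 = 0.3125.
Left endpoints: 1.5, 1.8125, 2.125, 2.4375, 2.75, 3.0625, 3.375, 3.6875.
h(1.5) = 20.75, h(1.8125) = 27.48828125, h(2.125) = 35.203125, h(2.4375) = 43.89453125, h(2.75) = 53.5625, h(3.0625) = 64.20703125, h(3.375) = 75.828125, h(3.6875) = 88.42578125.
Sum = Δx · [h(1.5) + h(1.8125) + h(2.125) + ...].
Sum ≈ 127.92480.

127.92480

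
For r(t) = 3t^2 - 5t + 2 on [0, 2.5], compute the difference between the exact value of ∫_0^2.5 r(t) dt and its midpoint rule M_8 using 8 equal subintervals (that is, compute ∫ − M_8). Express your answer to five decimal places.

0.06104

Exact integral: ∫_0^2.5 r(t) dt = 5.
M_8 ≈ 4.9389648.
Error ≈ 5 − 4.9389648 ≈ 0.06104.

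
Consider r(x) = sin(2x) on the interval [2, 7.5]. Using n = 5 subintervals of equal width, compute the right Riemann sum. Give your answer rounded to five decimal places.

0.80358

Δx = (7.5 − 2)/5 = 1.1.
Right endpoints: 3.1, 4.2, 5.3, 6.4, 7.5.
r(3.1) ≈ -0.08309, r(4.2) ≈ 0.85460, r(5.3) ≈ -0.92278, r(6.4) ≈ 0.23151, r(7.5) ≈ 0.65029.
Sum = Δx · [r(3.1) + r(4.2) + r(5.3) + r(6.4) + r(7.5)].
Sum ≈ 0.80358.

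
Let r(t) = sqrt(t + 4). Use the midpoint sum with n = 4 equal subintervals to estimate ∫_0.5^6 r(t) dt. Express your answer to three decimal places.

14.724

Δt = (6 − 0.5)/4 = 1.375.
Midpoints: 1.1875, 2.5625, 3.9375, 5.3125.
r(1.1875) ≈ 2.278, r(2.5625) ≈ 2.562, r(3.9375) ≈ 2.817, r(5.3125) ≈ 3.052.
Sum = Δt · [r(1.1875) + r(2.5625) + r(3.9375) + r(5.3125)].
Sum ≈ 14.724.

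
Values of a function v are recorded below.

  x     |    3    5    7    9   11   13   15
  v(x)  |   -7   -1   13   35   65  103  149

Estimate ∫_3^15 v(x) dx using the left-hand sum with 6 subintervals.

Δx = 2.
Sum = 2·[(-7) + (-1) + 13 + 35 + 65 + 103] = 416.

416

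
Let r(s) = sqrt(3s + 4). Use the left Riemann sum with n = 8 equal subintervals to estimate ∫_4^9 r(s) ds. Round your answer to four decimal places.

Δs = (9 − 4)/8 = 0.625.
Left endpoints: 4, 4.625, 5.25, 5.875, 6.5, 7.125, 7.75, 8.375.
r(4) ≈ 4.0000, r(4.625) ≈ 4.2279, r(5.25) ≈ 4.4441, r(5.875) ≈ 4.6503, r(6.5) ≈ 4.8477, r(7.125) ≈ 5.0374, r(7.75) ≈ 5.2202, r(8.375) ≈ 5.3968.
Sum = Δs · [r(4) + r(4.625) + r(5.25) + ...].
Sum ≈ 23.6401.

23.6401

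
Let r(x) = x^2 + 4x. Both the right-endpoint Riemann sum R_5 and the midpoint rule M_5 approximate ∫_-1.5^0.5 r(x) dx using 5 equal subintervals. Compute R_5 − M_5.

R_5 = -1.58.
M_5 = -2.86.
R_5 − M_5 = 1.28.

1.28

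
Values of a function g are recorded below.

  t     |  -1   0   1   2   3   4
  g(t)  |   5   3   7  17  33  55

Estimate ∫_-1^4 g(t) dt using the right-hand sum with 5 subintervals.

115

Δt = 1.
Sum = 1·[3 + 7 + 17 + 33 + 55] = 115.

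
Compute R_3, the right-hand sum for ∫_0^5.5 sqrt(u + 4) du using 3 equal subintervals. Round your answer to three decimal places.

15.155

Δu = (5.5 − 0)/3 = 11/6.
Right endpoints: 11/6, 11/3, 5.5.
f(11/6) ≈ 2.415, f(11/3) ≈ 2.769, f(5.5) ≈ 3.082.
Sum = Δu · [f(11/6) + f(11/3) + f(5.5)].
Sum ≈ 15.155.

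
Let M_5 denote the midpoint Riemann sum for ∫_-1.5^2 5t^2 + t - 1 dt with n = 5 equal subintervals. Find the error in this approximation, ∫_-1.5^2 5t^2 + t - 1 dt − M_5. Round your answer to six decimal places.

Exact integral: ∫_-1.5^2 f(t) dt ≈ 16.33333333.
M_5 = 15.61875.
Error ≈ 16.33333333 − 15.61875 ≈ 0.714583.

0.714583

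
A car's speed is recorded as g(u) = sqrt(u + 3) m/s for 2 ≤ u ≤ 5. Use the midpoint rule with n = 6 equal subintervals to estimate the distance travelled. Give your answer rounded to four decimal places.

7.6319

Δu = (5 − 2)/6 = 0.5.
Midpoints: 2.25, 2.75, 3.25, 3.75, 4.25, 4.75.
g(2.25) ≈ 2.2913, g(2.75) ≈ 2.3979, g(3.25) ≈ 2.5000, g(3.75) ≈ 2.5981, g(4.25) ≈ 2.6926, g(4.75) ≈ 2.7839.
Sum = Δu · [g(2.25) + g(2.75) + g(3.25) + ...].
Sum ≈ 7.6319.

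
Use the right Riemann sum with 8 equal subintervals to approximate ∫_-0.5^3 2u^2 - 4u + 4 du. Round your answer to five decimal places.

Δu = (3 − (-0.5))/8 = 0.4375.
Right endpoints: -0.0625, 0.375, 0.8125, 1.25, 1.6875, 2.125, 2.5625, 3.
f(-0.0625) = 4.2578125, f(0.375) = 2.78125, f(0.8125) = 2.0703125, f(1.25) = 2.125, f(1.6875) = 2.9453125, f(2.125) = 4.53125, f(2.5625) = 6.8828125, f(3) = 10.
Sum = Δu · [f(-0.0625) + f(0.375) + f(0.8125) + ...].
Sum ≈ 15.57227.

15.57227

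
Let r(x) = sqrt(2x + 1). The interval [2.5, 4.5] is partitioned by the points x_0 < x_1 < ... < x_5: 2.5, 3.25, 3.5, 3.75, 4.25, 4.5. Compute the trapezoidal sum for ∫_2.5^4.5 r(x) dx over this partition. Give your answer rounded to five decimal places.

5.63939

Subinterval widths: 0.75, 0.25, 0.25, 0.5, 0.25.
r(2.5) ≈ 2.44949, r(3.25) ≈ 2.73861, r(3.5) ≈ 2.82843, r(3.75) ≈ 2.91548, r(4.25) ≈ 3.08221, r(4.5) ≈ 3.16228.
On each subinterval the trapezoid contributes (Δx_i/2)·[r(x_{i-1}) + r(x_i)].
Sum ≈ 5.63939.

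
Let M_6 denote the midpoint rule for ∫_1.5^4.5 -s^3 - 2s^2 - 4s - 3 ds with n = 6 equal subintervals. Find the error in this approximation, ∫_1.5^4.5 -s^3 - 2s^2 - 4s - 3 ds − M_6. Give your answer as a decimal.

Exact integral: ∫_1.5^4.5 f(s) ds = -204.75.
M_6 = -204.0625.
Error = -204.75 − (-204.0625) = -0.6875.

-0.6875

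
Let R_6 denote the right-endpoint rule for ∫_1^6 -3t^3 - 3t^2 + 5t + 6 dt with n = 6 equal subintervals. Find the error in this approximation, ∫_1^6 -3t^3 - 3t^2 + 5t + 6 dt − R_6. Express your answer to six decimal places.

322.048611

Exact integral: ∫_1^6 f(t) dt = -1068.75.
R_6 ≈ -1390.79861111.
Error ≈ -1068.75 − (-1390.79861111) ≈ 322.048611.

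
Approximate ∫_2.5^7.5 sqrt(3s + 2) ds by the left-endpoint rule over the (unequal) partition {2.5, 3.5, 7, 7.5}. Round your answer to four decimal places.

Subinterval widths: 1, 3.5, 0.5.
Left endpoints: 2.5, 3.5, 7.
f(2.5) ≈ 3.0822, f(3.5) ≈ 3.5355, f(7) ≈ 4.7958.
Sum = Σ Δs_i · f(s_i).
Sum ≈ 17.8545.

17.8545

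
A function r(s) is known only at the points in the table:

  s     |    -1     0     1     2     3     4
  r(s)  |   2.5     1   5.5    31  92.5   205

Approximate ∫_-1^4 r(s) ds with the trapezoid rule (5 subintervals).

Δs = 1.
T_5 = (1/2)·[2.5 + 2·1 + 2·5.5 + 2·31 + 2·92.5 + 205] = 233.75.

233.75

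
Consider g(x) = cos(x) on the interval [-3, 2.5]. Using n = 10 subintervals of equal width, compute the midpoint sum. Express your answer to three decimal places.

0.749

Δx = (2.5 − (-3))/10 = 0.55.
Midpoints: -2.725, -2.175, -1.625, -1.075, -0.525, 0.025, 0.575, 1.125, 1.675, 2.225.
g(-2.725) ≈ -0.914, g(-2.175) ≈ -0.568, g(-1.625) ≈ -0.054, g(-1.075) ≈ 0.476, g(-0.525) ≈ 0.865, g(0.025) ≈ 1.000, g(0.575) ≈ 0.839, g(1.125) ≈ 0.431, g(1.675) ≈ -0.104, g(2.225) ≈ -0.609.
Sum = Δx · [g(-2.725) + g(-2.175) + g(-1.625) + ...].
Sum ≈ 0.749.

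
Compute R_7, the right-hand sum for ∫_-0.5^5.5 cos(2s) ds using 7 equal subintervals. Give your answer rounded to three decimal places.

Δs = (5.5 − (-0.5))/7 = 6/7.
Right endpoints: 5/14, 17/14, 29/14, 41/14, 53/14, 65/14, 5.5.
f(5/14) ≈ 0.756, f(17/14) ≈ -0.756, f(29/14) ≈ -0.539, f(41/14) ≈ 0.911, f(53/14) ≈ 0.279, f(65/14) ≈ -0.990, f(5.5) ≈ 0.004.
Sum = Δs · [f(5/14) + f(17/14) + f(29/14) + ...].
Sum ≈ -0.288.

-0.288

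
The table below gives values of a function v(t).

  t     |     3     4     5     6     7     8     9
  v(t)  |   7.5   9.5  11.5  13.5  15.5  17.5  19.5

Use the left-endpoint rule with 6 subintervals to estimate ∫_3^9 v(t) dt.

Δt = 1.
Sum = 1·[7.5 + 9.5 + 11.5 + 13.5 + 15.5 + 17.5] = 75.

75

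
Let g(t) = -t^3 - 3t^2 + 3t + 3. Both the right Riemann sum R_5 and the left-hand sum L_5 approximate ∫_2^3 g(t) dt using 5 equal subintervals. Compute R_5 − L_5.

R_5 = -27.92.
L_5 = -21.72.
R_5 − L_5 = -6.2.

-6.2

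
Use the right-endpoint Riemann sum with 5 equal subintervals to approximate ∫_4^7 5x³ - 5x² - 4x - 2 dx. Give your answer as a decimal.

Δx = (7 − 4)/5 = 0.6.
Right endpoints: 4.6, 5.2, 5.8, 6.4, 7.
f(4.6) = 360.48, f(5.2) = 545.04, f(5.8) = 782.16, f(6.4) = 1078.32, f(7) = 1440.
Sum = Δx · [f(4.6) + f(5.2) + f(5.8) + f(6.4) + f(7)].
Sum = 2523.6.

2523.6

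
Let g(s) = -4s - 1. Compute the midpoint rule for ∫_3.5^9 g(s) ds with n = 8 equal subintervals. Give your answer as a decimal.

-143

Δs = (9 − 3.5)/8 = 0.6875.
Midpoints: 3.84375, 4.53125, 5.21875, 5.90625, 6.59375, 7.28125, 7.96875, 8.65625.
g(3.84375) = -16.375, g(4.53125) = -19.125, g(5.21875) = -21.875, g(5.90625) = -24.625, g(6.59375) = -27.375, g(7.28125) = -30.125, g(7.96875) = -32.875, g(8.65625) = -35.625.
Sum = Δs · [g(3.84375) + g(4.53125) + g(5.21875) + ...].
Sum = -143.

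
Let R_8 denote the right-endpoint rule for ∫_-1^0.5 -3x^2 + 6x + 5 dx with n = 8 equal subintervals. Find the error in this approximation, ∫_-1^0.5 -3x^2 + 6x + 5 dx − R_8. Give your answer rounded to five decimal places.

Exact integral: ∫_-1^0.5 f(x) dx = 4.125.
R_8 ≈ 5.1533203.
Error ≈ 4.125 − 5.1533203 ≈ -1.02832.

-1.02832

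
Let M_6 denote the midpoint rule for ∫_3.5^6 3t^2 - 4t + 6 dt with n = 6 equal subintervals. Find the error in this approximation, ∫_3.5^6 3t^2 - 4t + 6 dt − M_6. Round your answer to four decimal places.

0.1085

Exact integral: ∫_3.5^6 f(t) dt = 140.625.
M_6 ≈ 140.516493.
Error ≈ 140.625 − 140.516493 ≈ 0.1085.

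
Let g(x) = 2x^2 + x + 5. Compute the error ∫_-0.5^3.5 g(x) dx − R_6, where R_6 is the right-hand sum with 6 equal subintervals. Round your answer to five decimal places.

-9.92593

Exact integral: ∫_-0.5^3.5 g(x) dx ≈ 54.6666667.
R_6 ≈ 64.5925926.
Error ≈ 54.6666667 − 64.5925926 ≈ -9.92593.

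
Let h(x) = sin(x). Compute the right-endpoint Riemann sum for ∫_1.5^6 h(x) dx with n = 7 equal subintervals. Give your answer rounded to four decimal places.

-1.2690

Δx = (6 − 1.5)/7 = 9/14.
Right endpoints: 15/7, 39/14, 24/7, 57/14, 33/7, 75/14, 6.
h(15/7) ≈ 0.8408, h(39/14) ≈ 0.3484, h(24/7) ≈ -0.2831, h(57/14) ≈ -0.8015, h(33/7) ≈ -1.0000, h(75/14) ≈ -0.7992, h(6) ≈ -0.2794.
Sum = Δx · [h(15/7) + h(39/14) + h(24/7) + ...].
Sum ≈ -1.2690.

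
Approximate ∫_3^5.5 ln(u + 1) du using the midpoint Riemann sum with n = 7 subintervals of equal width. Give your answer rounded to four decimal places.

Δu = (5.5 − 3)/7 = 5/14.
Midpoints: 89/28, 99/28, 109/28, 4.25, 129/28, 139/28, 149/28.
f(89/28) ≈ 1.4300, f(99/28) ≈ 1.5120, f(109/28) ≈ 1.5878, f(4.25) ≈ 1.6582, f(129/28) ≈ 1.7240, f(139/28) ≈ 1.7858, f(149/28) ≈ 1.8439.
Sum = Δu · [f(89/28) + f(99/28) + f(109/28) + ...].
Sum ≈ 4.1220.

4.1220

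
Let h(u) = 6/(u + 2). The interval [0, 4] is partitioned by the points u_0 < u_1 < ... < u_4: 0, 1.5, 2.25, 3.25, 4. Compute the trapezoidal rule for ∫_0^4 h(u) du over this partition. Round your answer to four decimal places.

6.7889

Subinterval widths: 1.5, 0.75, 1, 0.75.
h(0) = 3, h(1.5) = 12/7, h(2.25) = 24/17, h(3.25) = 8/7, h(4) = 1.
On each subinterval the trapezoid contributes (Δu_i/2)·[h(u_{i-1}) + h(u_i)].
Sum ≈ 6.7889.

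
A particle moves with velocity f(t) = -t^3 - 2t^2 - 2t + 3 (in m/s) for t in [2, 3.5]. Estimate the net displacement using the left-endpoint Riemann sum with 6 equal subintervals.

Δt = (3.5 − 2)/6 = 0.25.
Left endpoints: 2, 2.25, 2.5, 2.75, 3, 3.25.
f(2) = -17, f(2.25) = -23.015625, f(2.5) = -30.125, f(2.75) = -38.421875, f(3) = -48, f(3.25) = -58.953125.
Sum = Δt · [f(2) + f(2.25) + f(2.5) + ...].
Sum = -53.87890625.

-53.87890625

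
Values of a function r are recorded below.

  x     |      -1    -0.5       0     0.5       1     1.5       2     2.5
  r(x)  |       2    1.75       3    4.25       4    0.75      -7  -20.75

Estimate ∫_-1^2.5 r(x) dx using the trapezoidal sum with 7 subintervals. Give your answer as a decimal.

Δx = 0.5.
T_7 = (0.5/2)·[2 + 2·1.75 + 2·3 + 2·4.25 + 2·4 + 2·0.75 + 2·(-7) + (-20.75)] = -1.3125.

-1.3125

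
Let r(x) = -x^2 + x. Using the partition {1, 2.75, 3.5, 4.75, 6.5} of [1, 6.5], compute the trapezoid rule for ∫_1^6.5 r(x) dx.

-72.765625

Subinterval widths: 1.75, 0.75, 1.25, 1.75.
r(1) = 0, r(2.75) = -4.8125, r(3.5) = -8.75, r(4.75) = -17.8125, r(6.5) = -35.75.
On each subinterval the trapezoid contributes (Δx_i/2)·[r(x_{i-1}) + r(x_i)].
Sum = -72.765625.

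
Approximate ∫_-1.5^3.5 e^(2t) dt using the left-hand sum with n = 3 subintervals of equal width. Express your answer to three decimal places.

Δt = (3.5 − (-1.5))/3 = 5/3.
Left endpoints: -1.5, 1/6, 11/6.
f(-1.5) ≈ 0.050, f(1/6) ≈ 1.396, f(11/6) ≈ 39.121.
Sum = Δt · [f(-1.5) + f(1/6) + f(11/6)].
Sum ≈ 67.611.

67.611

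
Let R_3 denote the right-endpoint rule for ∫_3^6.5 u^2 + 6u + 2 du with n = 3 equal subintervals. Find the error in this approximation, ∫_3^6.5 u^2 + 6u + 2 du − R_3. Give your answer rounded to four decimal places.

-32.4398

Exact integral: ∫_3^6.5 f(u) du ≈ 189.291667.
R_3 ≈ 221.731481.
Error ≈ 189.291667 − 221.731481 ≈ -32.4398.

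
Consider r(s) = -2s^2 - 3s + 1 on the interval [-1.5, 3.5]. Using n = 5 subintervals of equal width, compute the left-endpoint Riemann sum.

-25

Δs = (3.5 − (-1.5))/5 = 1.
Left endpoints: -1.5, -0.5, 0.5, 1.5, 2.5.
r(-1.5) = 1, r(-0.5) = 2, r(0.5) = -1, r(1.5) = -8, r(2.5) = -19.
Sum = Δs · [r(-1.5) + r(-0.5) + r(0.5) + r(1.5) + r(2.5)].
Sum = -25.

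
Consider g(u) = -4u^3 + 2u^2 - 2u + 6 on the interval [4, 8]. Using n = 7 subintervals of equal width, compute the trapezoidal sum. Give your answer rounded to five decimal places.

-3580.57143

Δu = (8 − 4)/7 = 4/7.
g(4) = -226, g(32/7) = -117814/343, g(36/7) = -169950/343, g(40/7) = -235462/343, g(44/7) = -315886/343, g(48/7) = -412758/343, g(52/7) = -527614/343, g(8) = -1930.
T_7 = (Δu/2)·[g(u_0) + 2g(u_1) + ... + 2g(u_{6}) + g(u_7)].
Sum ≈ -3580.57143.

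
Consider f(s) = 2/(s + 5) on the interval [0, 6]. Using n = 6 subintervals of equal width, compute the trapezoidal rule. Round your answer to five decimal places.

1.58218

Δs = (6 − 0)/6 = 1.
f(0) = 0.4, f(1) = 1/3, f(2) = 2/7, f(3) = 0.25, f(4) = 2/9, f(5) = 0.2, f(6) = 2/11.
T_6 = (Δs/2)·[f(s_0) + 2f(s_1) + ... + 2f(s_{5}) + f(s_6)].
Sum ≈ 1.58218.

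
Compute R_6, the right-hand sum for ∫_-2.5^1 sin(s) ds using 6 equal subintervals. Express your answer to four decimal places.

-0.8832

Δs = (1 − (-2.5))/6 = 7/12.
Right endpoints: -23/12, -4/3, -0.75, -1/6, 5/12, 1.
f(-23/12) ≈ -0.9408, f(-4/3) ≈ -0.9719, f(-0.75) ≈ -0.6816, f(-1/6) ≈ -0.1659, f(5/12) ≈ 0.4047, f(1) ≈ 0.8415.
Sum = Δs · [f(-23/12) + f(-4/3) + f(-0.75) + ...].
Sum ≈ -0.8832.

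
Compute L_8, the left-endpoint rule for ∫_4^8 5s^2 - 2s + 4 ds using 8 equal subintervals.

657.5

Δs = (8 − 4)/8 = 0.5.
Left endpoints: 4, 4.5, 5, 5.5, 6, 6.5, 7, 7.5.
f(4) = 76, f(4.5) = 96.25, f(5) = 119, f(5.5) = 144.25, f(6) = 172, f(6.5) = 202.25, f(7) = 235, f(7.5) = 270.25.
Sum = Δs · [f(4) + f(4.5) + f(5) + ...].
Sum = 657.5.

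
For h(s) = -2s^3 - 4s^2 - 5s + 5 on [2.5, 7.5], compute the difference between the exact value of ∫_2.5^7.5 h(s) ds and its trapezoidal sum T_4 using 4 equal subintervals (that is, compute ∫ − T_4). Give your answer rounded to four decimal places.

44.2708

Exact integral: ∫_2.5^7.5 h(s) ds ≈ -2204.166667.
T_4 = -2248.4375.
Error ≈ -2204.166667 − (-2248.4375) ≈ 44.2708.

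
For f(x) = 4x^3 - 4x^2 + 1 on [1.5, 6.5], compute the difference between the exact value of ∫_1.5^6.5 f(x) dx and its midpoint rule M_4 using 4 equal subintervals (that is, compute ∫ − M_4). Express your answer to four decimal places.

Exact integral: ∫_1.5^6.5 f(x) dx ≈ 1423.333333.
M_4 = 1394.6875.
Error ≈ 1423.333333 − 1394.6875 ≈ 28.6458.

28.6458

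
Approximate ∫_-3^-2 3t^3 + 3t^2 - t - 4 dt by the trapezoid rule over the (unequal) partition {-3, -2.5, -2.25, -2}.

Subinterval widths: 0.5, 0.25, 0.25.
f(-3) = -55, f(-2.5) = -29.625, f(-2.25) = -20.734375, f(-2) = -14.
On each subinterval the trapezoid contributes (Δt_i/2)·[f(t_{i-1}) + f(t_i)].
Sum = -31.79296875.

-31.79296875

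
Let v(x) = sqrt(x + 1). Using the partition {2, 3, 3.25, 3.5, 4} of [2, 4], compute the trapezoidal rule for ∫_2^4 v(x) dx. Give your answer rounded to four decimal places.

3.9859

Subinterval widths: 1, 0.25, 0.25, 0.5.
v(2) ≈ 1.7321, v(3) ≈ 2.0000, v(3.25) ≈ 2.0616, v(3.5) ≈ 2.1213, v(4) ≈ 2.2361.
On each subinterval the trapezoid contributes (Δx_i/2)·[v(x_{i-1}) + v(x_i)].
Sum ≈ 3.9859.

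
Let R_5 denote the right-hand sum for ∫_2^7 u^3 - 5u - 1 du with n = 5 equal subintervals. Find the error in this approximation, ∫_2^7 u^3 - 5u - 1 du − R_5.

Exact integral: ∫_2^7 f(u) du = 478.75.
R_5 = 645.
Error = 478.75 − 645 = -166.25.

-166.25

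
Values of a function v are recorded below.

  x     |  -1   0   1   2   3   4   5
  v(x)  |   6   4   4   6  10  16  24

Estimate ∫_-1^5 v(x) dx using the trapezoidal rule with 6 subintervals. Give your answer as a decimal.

Δx = 1.
T_6 = (1/2)·[6 + 2·4 + 2·4 + 2·6 + 2·10 + 2·16 + 24] = 55.

55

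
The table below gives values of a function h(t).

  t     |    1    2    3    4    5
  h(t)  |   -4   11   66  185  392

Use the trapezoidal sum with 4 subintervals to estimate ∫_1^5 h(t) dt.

Δt = 1.
T_4 = (1/2)·[(-4) + 2·11 + 2·66 + 2·185 + 392] = 456.

456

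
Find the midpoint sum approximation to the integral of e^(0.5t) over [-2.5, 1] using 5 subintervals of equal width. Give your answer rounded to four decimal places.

2.7106

Δt = (1 − (-2.5))/5 = 0.7.
Midpoints: -2.15, -1.45, -0.75, -0.05, 0.65.
f(-2.15) ≈ 0.3413, f(-1.45) ≈ 0.4843, f(-0.75) ≈ 0.6873, f(-0.05) ≈ 0.9753, f(0.65) ≈ 1.3840.
Sum = Δt · [f(-2.15) + f(-1.45) + f(-0.75) + f(-0.05) + f(0.65)].
Sum ≈ 2.7106.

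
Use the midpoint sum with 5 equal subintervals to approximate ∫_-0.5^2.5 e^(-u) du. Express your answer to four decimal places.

Δu = (2.5 − (-0.5))/5 = 0.6.
Midpoints: -0.2, 0.4, 1, 1.6, 2.2.
f(-0.2) ≈ 1.2214, f(0.4) ≈ 0.6703, f(1) ≈ 0.3679, f(1.6) ≈ 0.2019, f(2.2) ≈ 0.1108.
Sum = Δu · [f(-0.2) + f(0.4) + f(1) + f(1.6) + f(2.2)].
Sum ≈ 1.5434.

1.5434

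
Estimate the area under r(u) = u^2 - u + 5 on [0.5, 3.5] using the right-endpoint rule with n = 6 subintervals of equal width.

Δu = (3.5 − 0.5)/6 = 0.5.
Right endpoints: 1, 1.5, 2, 2.5, 3, 3.5.
r(1) = 5, r(1.5) = 5.75, r(2) = 7, r(2.5) = 8.75, r(3) = 11, r(3.5) = 13.75.
Sum = Δu · [r(1) + r(1.5) + r(2) + ...].
Sum = 25.625.

25.625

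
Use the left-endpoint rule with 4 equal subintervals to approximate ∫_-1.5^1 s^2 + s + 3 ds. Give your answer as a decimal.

Δs = (1 − (-1.5))/4 = 0.625.
Left endpoints: -1.5, -0.875, -0.25, 0.375.
f(-1.5) = 3.75, f(-0.875) = 2.890625, f(-0.25) = 2.8125, f(0.375) = 3.515625.
Sum = Δs · [f(-1.5) + f(-0.875) + f(-0.25) + f(0.375)].
Sum = 8.10546875.

8.10546875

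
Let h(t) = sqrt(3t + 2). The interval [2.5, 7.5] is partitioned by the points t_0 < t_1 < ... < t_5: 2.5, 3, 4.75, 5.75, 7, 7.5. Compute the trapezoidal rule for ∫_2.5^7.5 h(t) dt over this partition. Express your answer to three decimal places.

20.414

Subinterval widths: 0.5, 1.75, 1, 1.25, 0.5.
h(2.5) ≈ 3.082, h(3) ≈ 3.317, h(4.75) ≈ 4.031, h(5.75) ≈ 4.387, h(7) ≈ 4.796, h(7.5) ≈ 4.950.
On each subinterval the trapezoid contributes (Δt_i/2)·[h(t_{i-1}) + h(t_i)].
Sum ≈ 20.414.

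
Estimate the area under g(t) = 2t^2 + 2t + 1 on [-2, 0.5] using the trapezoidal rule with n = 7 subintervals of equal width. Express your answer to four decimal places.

Δt = (0.5 − (-2))/7 = 5/14.
g(-2) = 5, g(-23/14) = 305/98, g(-9/7) = 85/49, g(-13/14) = 85/98, g(-4/7) = 25/49, g(-3/14) = 65/98, g(1/7) = 65/49, g(0.5) = 2.5.
T_7 = (Δt/2)·[g(t_0) + 2g(t_1) + ... + 2g(t_{6}) + g(t_7)].
Sum ≈ 4.2730.

4.2730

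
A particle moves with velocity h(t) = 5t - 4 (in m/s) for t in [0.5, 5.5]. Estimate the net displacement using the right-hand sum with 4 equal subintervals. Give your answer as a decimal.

70.625

Δt = (5.5 − 0.5)/4 = 1.25.
Right endpoints: 1.75, 3, 4.25, 5.5.
h(1.75) = 4.75, h(3) = 11, h(4.25) = 17.25, h(5.5) = 23.5.
Sum = Δt · [h(1.75) + h(3) + h(4.25) + h(5.5)].
Sum = 70.625.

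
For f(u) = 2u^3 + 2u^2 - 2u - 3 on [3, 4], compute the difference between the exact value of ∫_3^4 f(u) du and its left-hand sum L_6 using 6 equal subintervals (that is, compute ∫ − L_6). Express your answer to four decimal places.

Exact integral: ∫_3^4 f(u) du ≈ 102.166667.
L_6 ≈ 95.106481.
Error ≈ 102.166667 − 95.106481 ≈ 7.0602.

7.0602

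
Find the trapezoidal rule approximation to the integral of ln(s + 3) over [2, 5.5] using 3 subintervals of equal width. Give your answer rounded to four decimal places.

6.6341

Δs = (5.5 − 2)/3 = 7/6.
f(2) ≈ 1.6094, f(19/6) ≈ 1.8192, f(13/3) ≈ 1.9924, f(5.5) ≈ 2.1401.
T_3 = (Δs/2)·[f(s_0) + 2f(s_1) + 2f(s_2) + f(s_3)].
Sum ≈ 6.6341.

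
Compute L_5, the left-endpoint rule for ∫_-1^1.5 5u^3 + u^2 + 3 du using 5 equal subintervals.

Δu = (1.5 − (-1))/5 = 0.5.
Left endpoints: -1, -0.5, 0, 0.5, 1.
f(-1) = -1, f(-0.5) = 2.625, f(0) = 3, f(0.5) = 3.875, f(1) = 9.
Sum = Δu · [f(-1) + f(-0.5) + f(0) + f(0.5) + f(1)].
Sum = 8.75.

8.75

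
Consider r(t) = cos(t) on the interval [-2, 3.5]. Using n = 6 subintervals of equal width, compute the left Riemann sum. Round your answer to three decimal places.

Δt = (3.5 − (-2))/6 = 11/12.
Left endpoints: -2, -13/12, -1/6, 0.75, 5/3, 31/12.
r(-2) ≈ -0.416, r(-13/12) ≈ 0.468, r(-1/6) ≈ 0.986, r(0.75) ≈ 0.732, r(5/3) ≈ -0.096, r(31/12) ≈ -0.848.
Sum = Δt · [r(-2) + r(-13/12) + r(-1/6) + ...].
Sum ≈ 0.757.

0.757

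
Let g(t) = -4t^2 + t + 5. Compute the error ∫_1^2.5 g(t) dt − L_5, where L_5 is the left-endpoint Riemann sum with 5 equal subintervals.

-2.835

Exact integral: ∫_1^2.5 g(t) dt = -9.375.
L_5 = -6.54.
Error = -9.375 − (-6.54) = -2.835.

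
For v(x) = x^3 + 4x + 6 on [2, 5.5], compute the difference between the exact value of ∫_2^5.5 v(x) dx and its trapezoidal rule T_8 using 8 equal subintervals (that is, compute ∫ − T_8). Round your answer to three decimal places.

Exact integral: ∫_2^5.5 v(x) dx = 298.265625.
T_8 ≈ 299.52173.
Error ≈ 298.265625 − 299.52173 ≈ -1.256.

-1.256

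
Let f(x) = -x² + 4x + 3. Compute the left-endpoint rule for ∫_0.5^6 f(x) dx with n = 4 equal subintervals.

23.76171875

Δx = (6 − 0.5)/4 = 1.375.
Left endpoints: 0.5, 1.875, 3.25, 4.625.
f(0.5) = 4.75, f(1.875) = 6.984375, f(3.25) = 5.4375, f(4.625) = 0.109375.
Sum = Δx · [f(0.5) + f(1.875) + f(3.25) + f(4.625)].
Sum = 23.76171875.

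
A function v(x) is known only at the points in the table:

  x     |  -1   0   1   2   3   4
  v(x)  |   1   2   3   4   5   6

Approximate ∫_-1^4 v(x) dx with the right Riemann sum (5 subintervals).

20

Δx = 1.
Sum = 1·[2 + 3 + 4 + 5 + 6] = 20.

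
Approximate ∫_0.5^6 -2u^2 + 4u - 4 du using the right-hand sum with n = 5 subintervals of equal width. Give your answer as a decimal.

-123.86

Δu = (6 − 0.5)/5 = 1.1.
Right endpoints: 1.6, 2.7, 3.8, 4.9, 6.
f(1.6) = -2.72, f(2.7) = -7.78, f(3.8) = -17.68, f(4.9) = -32.42, f(6) = -52.
Sum = Δu · [f(1.6) + f(2.7) + f(3.8) + f(4.9) + f(6)].
Sum = -123.86.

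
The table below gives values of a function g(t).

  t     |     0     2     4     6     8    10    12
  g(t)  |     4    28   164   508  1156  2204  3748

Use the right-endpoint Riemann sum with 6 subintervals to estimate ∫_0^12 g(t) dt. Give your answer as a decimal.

Δt = 2.
Sum = 2·[28 + 164 + 508 + 1156 + 2204 + 3748] = 15616.

15616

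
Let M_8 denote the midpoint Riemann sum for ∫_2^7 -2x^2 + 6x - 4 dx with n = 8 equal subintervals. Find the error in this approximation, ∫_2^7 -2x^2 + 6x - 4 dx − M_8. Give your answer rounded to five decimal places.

-0.32552

Exact integral: ∫_2^7 f(x) dx ≈ -108.3333333.
M_8 = -108.0078125.
Error ≈ -108.3333333 − (-108.0078125) ≈ -0.32552.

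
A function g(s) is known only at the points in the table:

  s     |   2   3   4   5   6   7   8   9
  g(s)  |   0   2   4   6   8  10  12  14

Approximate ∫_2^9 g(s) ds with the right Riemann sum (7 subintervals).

Δs = 1.
Sum = 1·[2 + 4 + 6 + 8 + 10 + 12 + 14] = 56.

56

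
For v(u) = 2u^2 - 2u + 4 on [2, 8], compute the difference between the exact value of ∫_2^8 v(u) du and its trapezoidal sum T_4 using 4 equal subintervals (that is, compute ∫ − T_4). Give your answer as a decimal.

Exact integral: ∫_2^8 v(u) du = 300.
T_4 = 304.5.
Error = 300 − 304.5 = -4.5.

-4.5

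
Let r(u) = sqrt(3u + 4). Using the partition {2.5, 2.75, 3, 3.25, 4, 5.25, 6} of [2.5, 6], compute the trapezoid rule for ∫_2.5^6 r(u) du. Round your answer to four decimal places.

Subinterval widths: 0.25, 0.25, 0.25, 0.75, 1.25, 0.75.
r(2.5) ≈ 3.3912, r(2.75) ≈ 3.5000, r(3) ≈ 3.6056, r(3.25) ≈ 3.7081, r(4) ≈ 4.0000, r(5.25) ≈ 4.4441, r(6) ≈ 4.6904.
On each subinterval the trapezoid contributes (Δu_i/2)·[r(u_{i-1}) + r(u_i)].
Sum ≈ 14.2573.

14.2573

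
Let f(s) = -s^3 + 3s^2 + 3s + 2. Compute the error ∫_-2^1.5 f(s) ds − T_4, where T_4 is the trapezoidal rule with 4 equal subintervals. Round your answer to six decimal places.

-1.674805

Exact integral: ∫_-2^1.5 f(s) ds = 18.484375.
T_4 ≈ 20.15917969.
Error ≈ 18.484375 − 20.15917969 ≈ -1.674805.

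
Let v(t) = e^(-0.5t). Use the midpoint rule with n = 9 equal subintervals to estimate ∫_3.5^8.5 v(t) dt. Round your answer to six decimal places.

0.317996

Δt = (8.5 − 3.5)/9 = 5/9.
Midpoints: 34/9, 13/3, 44/9, 49/9, 6, 59/9, 64/9, 23/3, 74/9.
v(34/9) ≈ 0.151240, v(13/3) ≈ 0.114559, v(44/9) ≈ 0.086774, v(49/9) ≈ 0.065729, v(6) ≈ 0.049787, v(59/9) ≈ 0.037712, v(64/9) ≈ 0.028566, v(23/3) ≈ 0.021637, v(74/9) ≈ 0.016390.
Sum = Δt · [v(34/9) + v(13/3) + v(44/9) + ...].
Sum ≈ 0.317996.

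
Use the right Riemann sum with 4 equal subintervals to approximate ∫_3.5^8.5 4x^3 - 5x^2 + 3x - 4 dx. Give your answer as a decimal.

5525.15625

Δx = (8.5 − 3.5)/4 = 1.25.
Right endpoints: 4.75, 6, 7.25, 8.5.
f(4.75) = 326.125, f(6) = 698, f(7.25) = 1279.25, f(8.5) = 2116.75.
Sum = Δx · [f(4.75) + f(6) + f(7.25) + f(8.5)].
Sum = 5525.15625.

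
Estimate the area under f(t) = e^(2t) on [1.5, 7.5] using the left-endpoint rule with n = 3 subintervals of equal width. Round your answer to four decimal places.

121981.7208

Δt = (7.5 − 1.5)/3 = 2.
Left endpoints: 1.5, 3.5, 5.5.
f(1.5) ≈ 20.0855, f(3.5) ≈ 1096.6332, f(5.5) ≈ 59874.1417.
Sum = Δt · [f(1.5) + f(3.5) + f(5.5)].
Sum ≈ 121981.7208.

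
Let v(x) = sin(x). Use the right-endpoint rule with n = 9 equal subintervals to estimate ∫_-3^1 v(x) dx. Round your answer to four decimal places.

-1.2867

Δx = (1 − (-3))/9 = 4/9.
Right endpoints: -23/9, -19/9, -5/3, -11/9, -7/9, -1/3, 1/9, 5/9, 1.
v(-23/9) ≈ -0.5531, v(-19/9) ≈ -0.8575, v(-5/3) ≈ -0.9954, v(-11/9) ≈ -0.9399, v(-7/9) ≈ -0.7017, v(-1/3) ≈ -0.3272, v(1/9) ≈ 0.1109, v(5/9) ≈ 0.5274, v(1) ≈ 0.8415.
Sum = Δx · [v(-23/9) + v(-19/9) + v(-5/3) + ...].
Sum ≈ -1.2867.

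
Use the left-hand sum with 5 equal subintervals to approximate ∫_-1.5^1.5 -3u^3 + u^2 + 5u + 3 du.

Δu = (1.5 − (-1.5))/5 = 0.6.
Left endpoints: -1.5, -0.9, -0.3, 0.3, 0.9.
f(-1.5) = 7.875, f(-0.9) = 1.497, f(-0.3) = 1.671, f(0.3) = 4.509, f(0.9) = 6.123.
Sum = Δu · [f(-1.5) + f(-0.9) + f(-0.3) + f(0.3) + f(0.9)].
Sum = 13.005.

13.005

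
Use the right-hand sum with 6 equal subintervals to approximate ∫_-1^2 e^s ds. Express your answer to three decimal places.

Δs = (2 − (-1))/6 = 0.5.
Right endpoints: -0.5, 0, 0.5, 1, 1.5, 2.
f(-0.5) ≈ 0.607, f(0) ≈ 1.000, f(0.5) ≈ 1.649, f(1) ≈ 2.718, f(1.5) ≈ 4.482, f(2) ≈ 7.389.
Sum = Δs · [f(-0.5) + f(0) + f(0.5) + ...].
Sum ≈ 8.922.

8.922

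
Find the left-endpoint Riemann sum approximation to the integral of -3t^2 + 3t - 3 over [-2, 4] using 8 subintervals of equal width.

-66.9375

Δt = (4 − (-2))/8 = 0.75.
Left endpoints: -2, -1.25, -0.5, 0.25, 1, 1.75, 2.5, 3.25.
f(-2) = -21, f(-1.25) = -11.4375, f(-0.5) = -5.25, f(0.25) = -2.4375, f(1) = -3, f(1.75) = -6.9375, f(2.5) = -14.25, f(3.25) = -24.9375.
Sum = Δt · [f(-2) + f(-1.25) + f(-0.5) + ...].
Sum = -66.9375.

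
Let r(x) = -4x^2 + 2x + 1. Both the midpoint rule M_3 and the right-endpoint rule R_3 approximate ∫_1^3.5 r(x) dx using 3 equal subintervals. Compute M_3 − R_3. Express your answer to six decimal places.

M_3 ≈ -41.50462963.
R_3 ≈ -59.90740741.
M_3 − R_3 ≈ 18.402778.

18.402778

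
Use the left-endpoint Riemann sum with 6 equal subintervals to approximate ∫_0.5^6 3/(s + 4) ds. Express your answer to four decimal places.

2.5718

Δs = (6 − 0.5)/6 = 11/12.
Left endpoints: 0.5, 17/12, 7/3, 3.25, 25/6, 61/12.
f(0.5) = 2/3, f(17/12) = 36/65, f(7/3) = 9/19, f(3.25) = 12/29, f(25/6) = 18/49, f(61/12) = 36/109.
Sum = Δs · [f(0.5) + f(17/12) + f(7/3) + ...].
Sum ≈ 2.5718.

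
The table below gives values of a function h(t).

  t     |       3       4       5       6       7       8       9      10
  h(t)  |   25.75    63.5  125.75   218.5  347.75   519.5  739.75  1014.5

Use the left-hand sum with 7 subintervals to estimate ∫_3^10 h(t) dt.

Δt = 1.
Sum = 1·[25.75 + 63.5 + 125.75 + 218.5 + 347.75 + 519.5 + 739.75] = 2040.5.

2040.5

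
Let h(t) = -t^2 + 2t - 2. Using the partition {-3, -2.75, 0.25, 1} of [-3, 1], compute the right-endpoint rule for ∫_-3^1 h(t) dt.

Subinterval widths: 0.25, 3, 0.75.
Right endpoints: -2.75, 0.25, 1.
h(-2.75) = -15.0625, h(0.25) = -1.5625, h(1) = -1.
Sum = Σ Δt_i · h(t_i).
Sum = -9.203125.

-9.203125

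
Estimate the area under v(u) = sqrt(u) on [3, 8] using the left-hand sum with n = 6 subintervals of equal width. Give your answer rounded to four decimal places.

Δu = (8 − 3)/6 = 5/6.
Left endpoints: 3, 23/6, 14/3, 5.5, 19/3, 43/6.
v(3) ≈ 1.7321, v(23/6) ≈ 1.9579, v(14/3) ≈ 2.1602, v(5.5) ≈ 2.3452, v(19/3) ≈ 2.5166, v(43/6) ≈ 2.6771.
Sum = Δu · [v(3) + v(23/6) + v(14/3) + ...].
Sum ≈ 11.1576.

11.1576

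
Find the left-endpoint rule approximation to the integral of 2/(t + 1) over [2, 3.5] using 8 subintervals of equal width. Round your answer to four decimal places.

Δt = (3.5 − 2)/8 = 0.1875.
Left endpoints: 2, 2.1875, 2.375, 2.5625, 2.75, 2.9375, 3.125, 3.3125.
f(2) = 2/3, f(2.1875) = 32/51, f(2.375) = 16/27, f(2.5625) = 32/57, f(2.75) = 8/15, f(2.9375) = 32/63, f(3.125) = 16/33, f(3.3125) = 32/69.
Sum = Δt · [f(2) + f(2.1875) + f(2.375) + ...].
Sum ≈ 0.8321.

0.8321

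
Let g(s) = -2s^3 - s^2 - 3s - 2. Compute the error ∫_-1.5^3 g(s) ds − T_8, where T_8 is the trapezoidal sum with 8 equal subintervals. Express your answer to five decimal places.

1.30518

Exact integral: ∫_-1.5^3 g(s) ds = -67.21875.
T_8 ≈ -68.5239258.
Error ≈ -67.21875 − (-68.5239258) ≈ 1.30518.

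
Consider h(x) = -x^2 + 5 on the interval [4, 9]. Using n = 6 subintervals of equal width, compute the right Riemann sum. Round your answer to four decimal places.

-224.3287

Δx = (9 − 4)/6 = 5/6.
Right endpoints: 29/6, 17/3, 6.5, 22/3, 49/6, 9.
h(29/6) = -661/36, h(17/3) = -244/9, h(6.5) = -37.25, h(22/3) = -439/9, h(49/6) = -2221/36, h(9) = -76.
Sum = Δx · [h(29/6) + h(17/3) + h(6.5) + ...].
Sum ≈ -224.3287.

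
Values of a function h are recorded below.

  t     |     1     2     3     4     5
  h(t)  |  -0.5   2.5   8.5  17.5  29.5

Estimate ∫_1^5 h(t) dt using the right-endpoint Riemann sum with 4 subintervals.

58

Δt = 1.
Sum = 1·[2.5 + 8.5 + 17.5 + 29.5] = 58.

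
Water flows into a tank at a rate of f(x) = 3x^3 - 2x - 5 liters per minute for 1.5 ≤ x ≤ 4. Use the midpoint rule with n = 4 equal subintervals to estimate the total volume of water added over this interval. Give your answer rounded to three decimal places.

Δx = (4 − 1.5)/4 = 0.625.
Midpoints: 1.8125, 2.4375, 3.0625, 3.6875.
f(1.8125) = 37839/4096, f(2.4375) = 137509/4096, f(3.0625) = 307379/4096, f(3.6875) = 565449/4096.
Sum = Δx · [f(1.8125) + f(2.4375) + f(3.0625) + f(3.6875)].
Sum ≈ 159.939.

159.939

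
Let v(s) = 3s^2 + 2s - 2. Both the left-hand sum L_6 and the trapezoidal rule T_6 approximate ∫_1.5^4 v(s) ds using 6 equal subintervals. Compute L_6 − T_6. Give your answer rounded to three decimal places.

L_6 ≈ 59.95660.
T_6 ≈ 69.59201.
L_6 − T_6 ≈ -9.635.

-9.635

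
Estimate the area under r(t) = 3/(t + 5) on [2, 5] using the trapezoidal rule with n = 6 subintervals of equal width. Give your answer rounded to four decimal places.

Δt = (5 − 2)/6 = 0.5.
r(2) = 3/7, r(2.5) = 0.4, r(3) = 0.375, r(3.5) = 6/17, r(4) = 1/3, r(4.5) = 6/19, r(5) = 0.3.
T_6 = (Δt/2)·[r(t_0) + 2r(t_1) + ... + 2r(t_{5}) + r(t_6)].
Sum ≈ 1.0707.

1.0707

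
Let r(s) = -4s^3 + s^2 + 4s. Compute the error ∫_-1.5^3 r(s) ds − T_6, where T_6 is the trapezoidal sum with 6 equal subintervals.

3.375

Exact integral: ∫_-1.5^3 r(s) ds = -52.3125.
T_6 = -55.6875.
Error = -52.3125 − (-55.6875) = 3.375.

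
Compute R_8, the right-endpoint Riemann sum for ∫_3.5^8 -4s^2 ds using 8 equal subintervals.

Δs = (8 − 3.5)/8 = 0.5625.
Right endpoints: 4.0625, 4.625, 5.1875, 5.75, 6.3125, 6.875, 7.4375, 8.
f(4.0625) = -66.015625, f(4.625) = -85.5625, f(5.1875) = -107.640625, f(5.75) = -132.25, f(6.3125) = -159.390625, f(6.875) = -189.0625, f(7.4375) = -221.265625, f(8) = -256.
Sum = Δs · [f(4.0625) + f(4.625) + f(5.1875) + ...].
Sum = -684.66796875.

-684.66796875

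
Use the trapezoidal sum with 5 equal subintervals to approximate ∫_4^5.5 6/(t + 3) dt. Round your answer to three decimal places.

1.165

Δt = (5.5 − 4)/5 = 0.3.
f(4) = 6/7, f(4.3) = 60/73, f(4.6) = 15/19, f(4.9) = 60/79, f(5.2) = 30/41, f(5.5) = 12/17.
T_5 = (Δt/2)·[f(t_0) + 2f(t_1) + ... + 2f(t_{4}) + f(t_5)].
Sum ≈ 1.165.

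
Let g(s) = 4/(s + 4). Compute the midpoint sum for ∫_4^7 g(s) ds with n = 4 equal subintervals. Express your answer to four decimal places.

Δs = (7 − 4)/4 = 0.75.
Midpoints: 4.375, 5.125, 5.875, 6.625.
g(4.375) = 32/67, g(5.125) = 32/73, g(5.875) = 32/79, g(6.625) = 32/85.
Sum = Δs · [g(4.375) + g(5.125) + g(5.875) + g(6.625)].
Sum ≈ 1.2731.

1.2731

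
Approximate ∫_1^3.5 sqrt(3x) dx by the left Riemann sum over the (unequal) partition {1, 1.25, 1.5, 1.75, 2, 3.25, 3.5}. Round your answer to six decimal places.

5.862775

Subinterval widths: 0.25, 0.25, 0.25, 0.25, 1.25, 0.25.
Left endpoints: 1, 1.25, 1.5, 1.75, 2, 3.25.
f(1) ≈ 1.732051, f(1.25) ≈ 1.936492, f(1.5) ≈ 2.121320, f(1.75) ≈ 2.291288, f(2) ≈ 2.449490, f(3.25) ≈ 3.122499.
Sum = Σ Δx_i · f(x_i).
Sum ≈ 5.862775.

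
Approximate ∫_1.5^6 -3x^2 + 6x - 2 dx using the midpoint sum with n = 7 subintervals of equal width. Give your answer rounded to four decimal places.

Δx = (6 − 1.5)/7 = 9/14.
Midpoints: 51/28, 69/28, 87/28, 3.75, 123/28, 141/28, 159/28.
f(51/28) = -803/784, f(69/28) = -4259/784, f(87/28) = -9659/784, f(3.75) = -21.6875, f(123/28) = -26291/784, f(141/28) = -37523/784, f(159/28) = -50699/784.
Sum = Δx · [f(51/28) + f(69/28) + f(87/28) + ...].
Sum ≈ -119.9101.

-119.9101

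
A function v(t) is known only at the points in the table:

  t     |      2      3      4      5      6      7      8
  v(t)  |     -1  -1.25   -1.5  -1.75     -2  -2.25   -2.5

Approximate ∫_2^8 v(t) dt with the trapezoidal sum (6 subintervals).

-10.5

Δt = 1.
T_6 = (1/2)·[(-1) + 2·(-1.25) + 2·(-1.5) + 2·(-1.75) + 2·(-2) + 2·(-2.25) + (-2.5)] = -10.5.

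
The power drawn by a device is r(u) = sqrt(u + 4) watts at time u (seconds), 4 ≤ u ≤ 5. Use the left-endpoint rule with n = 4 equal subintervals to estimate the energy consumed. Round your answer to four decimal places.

Δu = (5 − 4)/4 = 0.25.
Left endpoints: 4, 4.25, 4.5, 4.75.
r(4) ≈ 2.8284, r(4.25) ≈ 2.8723, r(4.5) ≈ 2.9155, r(4.75) ≈ 2.9580.
Sum = Δu · [r(4) + r(4.25) + r(4.5) + r(4.75)].
Sum ≈ 2.8936.

2.8936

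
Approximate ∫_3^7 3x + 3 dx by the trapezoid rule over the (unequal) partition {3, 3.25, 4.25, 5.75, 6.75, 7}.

72

Subinterval widths: 0.25, 1, 1.5, 1, 0.25.
f(3) = 12, f(3.25) = 12.75, f(4.25) = 15.75, f(5.75) = 20.25, f(6.75) = 23.25, f(7) = 24.
On each subinterval the trapezoid contributes (Δx_i/2)·[f(x_{i-1}) + f(x_i)].
Sum = 72.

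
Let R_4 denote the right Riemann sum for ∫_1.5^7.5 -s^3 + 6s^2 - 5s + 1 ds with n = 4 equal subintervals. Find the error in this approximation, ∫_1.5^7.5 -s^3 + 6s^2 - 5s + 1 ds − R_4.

110.25

Exact integral: ∫_1.5^7.5 f(s) ds = -81.75.
R_4 = -192.
Error = -81.75 − (-192) = 110.25.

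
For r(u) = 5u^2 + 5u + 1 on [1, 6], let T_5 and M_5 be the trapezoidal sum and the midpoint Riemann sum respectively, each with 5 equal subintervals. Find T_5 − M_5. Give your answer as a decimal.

T_5 = 455.
M_5 = 448.75.
T_5 − M_5 = 6.25.

6.25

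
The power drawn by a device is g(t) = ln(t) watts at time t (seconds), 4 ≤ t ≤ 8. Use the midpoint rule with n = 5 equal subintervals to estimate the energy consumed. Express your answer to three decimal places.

7.094

Δt = (8 − 4)/5 = 0.8.
Midpoints: 4.4, 5.2, 6, 6.8, 7.6.
g(4.4) ≈ 1.482, g(5.2) ≈ 1.649, g(6) ≈ 1.792, g(6.8) ≈ 1.917, g(7.6) ≈ 2.028.
Sum = Δt · [g(4.4) + g(5.2) + g(6) + g(6.8) + g(7.6)].
Sum ≈ 7.094.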